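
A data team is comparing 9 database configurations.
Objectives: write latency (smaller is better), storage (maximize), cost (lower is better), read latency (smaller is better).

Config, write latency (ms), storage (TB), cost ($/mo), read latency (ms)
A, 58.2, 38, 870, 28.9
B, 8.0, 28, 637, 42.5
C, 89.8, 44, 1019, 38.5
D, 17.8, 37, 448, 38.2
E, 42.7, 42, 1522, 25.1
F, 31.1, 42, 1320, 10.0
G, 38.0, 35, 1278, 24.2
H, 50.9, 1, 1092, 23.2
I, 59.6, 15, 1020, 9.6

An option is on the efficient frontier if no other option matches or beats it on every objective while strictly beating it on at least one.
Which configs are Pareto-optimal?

A: not dominated.
B: not dominated (best write latency).
C: not dominated (best storage).
D: not dominated (best cost).
E: dominated by F (write latency 31.1≤42.7, storage 42≥42, cost 1320≤1522, read latency 10.0≤25.1).
F: not dominated.
G: not dominated.
H: not dominated.
I: not dominated (best read latency).

A, B, C, D, F, G, H, I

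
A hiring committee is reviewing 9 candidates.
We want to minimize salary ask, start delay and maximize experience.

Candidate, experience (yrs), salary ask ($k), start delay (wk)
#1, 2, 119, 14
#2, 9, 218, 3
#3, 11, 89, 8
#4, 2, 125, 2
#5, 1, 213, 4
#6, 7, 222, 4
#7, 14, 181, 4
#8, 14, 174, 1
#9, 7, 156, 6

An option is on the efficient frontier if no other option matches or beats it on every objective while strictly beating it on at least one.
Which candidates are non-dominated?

#1: dominated by #3 (experience 11≥2, salary ask 89≤119, start delay 8≤14).
#2: dominated by #8 (experience 14≥9, salary ask 174≤218, start delay 1≤3).
#3: not dominated (best salary ask).
#4: not dominated.
#5: dominated by #4 (experience 2≥1, salary ask 125≤213, start delay 2≤4).
#6: dominated by #2 (experience 9≥7, salary ask 218≤222, start delay 3≤4).
#7: dominated by #8 (experience 14≥14, salary ask 174≤181, start delay 1≤4).
#8: not dominated (best start delay).
#9: not dominated.

#3, #4, #8, #9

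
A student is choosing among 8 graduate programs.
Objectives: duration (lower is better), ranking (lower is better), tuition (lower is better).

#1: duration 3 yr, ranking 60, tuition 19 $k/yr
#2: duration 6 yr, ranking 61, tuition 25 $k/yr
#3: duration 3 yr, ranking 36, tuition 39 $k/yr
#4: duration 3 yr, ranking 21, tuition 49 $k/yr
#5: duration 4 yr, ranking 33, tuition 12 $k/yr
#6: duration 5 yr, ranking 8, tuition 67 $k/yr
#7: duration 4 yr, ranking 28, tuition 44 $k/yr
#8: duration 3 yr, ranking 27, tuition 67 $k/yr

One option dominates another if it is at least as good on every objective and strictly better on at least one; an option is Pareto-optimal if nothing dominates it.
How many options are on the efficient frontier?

#1: not dominated.
#2: dominated by #1 (duration 3≤6, ranking 60≤61, tuition 19≤25).
#3: not dominated.
#4: not dominated.
#5: not dominated (best tuition).
#6: not dominated (best ranking).
#7: not dominated.
#8: dominated by #4 (duration 3≤3, ranking 21≤27, tuition 49≤67).
Pareto-optimal: #1, #3, #4, #5, #6, #7 → 6.

6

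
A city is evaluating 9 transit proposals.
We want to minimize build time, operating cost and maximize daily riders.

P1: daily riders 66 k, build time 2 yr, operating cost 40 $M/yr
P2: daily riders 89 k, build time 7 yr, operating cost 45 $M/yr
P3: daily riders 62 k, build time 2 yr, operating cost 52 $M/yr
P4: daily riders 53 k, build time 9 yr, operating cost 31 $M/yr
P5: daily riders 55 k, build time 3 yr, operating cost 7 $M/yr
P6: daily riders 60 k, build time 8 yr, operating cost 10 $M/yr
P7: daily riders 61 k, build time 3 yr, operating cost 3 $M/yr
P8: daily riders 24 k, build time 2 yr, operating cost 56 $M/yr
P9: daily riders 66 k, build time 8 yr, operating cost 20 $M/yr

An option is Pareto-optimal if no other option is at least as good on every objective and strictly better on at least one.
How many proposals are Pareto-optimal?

4

P1: not dominated.
P2: not dominated (best daily riders).
P3: dominated by P1 (daily riders 66≥62, build time 2≤2, operating cost 40≤52).
P4: dominated by P5 (daily riders 55≥53, build time 3≤9, operating cost 7≤31).
P5: dominated by P7 (daily riders 61≥55, build time 3≤3, operating cost 3≤7).
P6: dominated by P7 (daily riders 61≥60, build time 3≤8, operating cost 3≤10).
P7: not dominated (best operating cost).
P8: dominated by P1 (daily riders 66≥24, build time 2≤2, operating cost 40≤56).
P9: not dominated.
Pareto-optimal: P1, P2, P7, P9 → 4.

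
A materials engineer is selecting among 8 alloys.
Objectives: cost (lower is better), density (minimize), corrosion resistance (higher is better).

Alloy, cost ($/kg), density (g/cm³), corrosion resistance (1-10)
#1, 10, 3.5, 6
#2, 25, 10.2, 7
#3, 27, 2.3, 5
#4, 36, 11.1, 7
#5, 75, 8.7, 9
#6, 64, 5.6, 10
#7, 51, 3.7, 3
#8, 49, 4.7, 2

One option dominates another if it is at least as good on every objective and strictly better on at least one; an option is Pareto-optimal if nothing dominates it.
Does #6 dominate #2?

No

#6 vs #2: #6 is worse on cost (64 vs 25), so it does not dominate #2.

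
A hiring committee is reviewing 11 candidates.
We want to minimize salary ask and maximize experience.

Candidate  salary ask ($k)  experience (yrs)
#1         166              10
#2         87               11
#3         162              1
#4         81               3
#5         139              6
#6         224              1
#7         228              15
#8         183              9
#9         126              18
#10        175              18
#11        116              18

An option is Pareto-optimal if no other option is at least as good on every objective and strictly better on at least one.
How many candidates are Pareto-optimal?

#1: dominated by #2 (salary ask 87≤166, experience 11≥10).
#2: not dominated.
#3: dominated by #2 (salary ask 87≤162, experience 11≥1).
#4: not dominated (best salary ask).
#5: dominated by #2 (salary ask 87≤139, experience 11≥6).
#6: dominated by #1 (salary ask 166≤224, experience 10≥1).
#7: dominated by #9 (salary ask 126≤228, experience 18≥15).
#8: dominated by #1 (salary ask 166≤183, experience 10≥9).
#9: dominated by #11 (salary ask 116≤126, experience 18≥18).
#10: dominated by #9 (salary ask 126≤175, experience 18≥18).
#11: not dominated.
Pareto-optimal: #2, #4, #11 → 3.

3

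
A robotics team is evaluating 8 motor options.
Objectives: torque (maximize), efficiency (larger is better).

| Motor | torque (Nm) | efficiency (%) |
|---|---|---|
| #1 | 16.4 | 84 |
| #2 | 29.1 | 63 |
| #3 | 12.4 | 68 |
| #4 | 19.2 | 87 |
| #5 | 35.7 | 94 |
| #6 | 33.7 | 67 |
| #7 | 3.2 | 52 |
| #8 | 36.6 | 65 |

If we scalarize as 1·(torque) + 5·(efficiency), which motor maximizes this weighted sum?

#1: 1·16.4 + 5·84 = 436.4
#2: 1·29.1 + 5·63 = 344.1
#3: 1·12.4 + 5·68 = 352.4
#4: 1·19.2 + 5·87 = 454.2
#5: 1·35.7 + 5·94 = 505.7
#6: 1·33.7 + 5·67 = 368.7
#7: 1·3.2 + 5·52 = 263.2
#8: 1·36.6 + 5·65 = 361.6
Highest: #5 at 505.7.

#5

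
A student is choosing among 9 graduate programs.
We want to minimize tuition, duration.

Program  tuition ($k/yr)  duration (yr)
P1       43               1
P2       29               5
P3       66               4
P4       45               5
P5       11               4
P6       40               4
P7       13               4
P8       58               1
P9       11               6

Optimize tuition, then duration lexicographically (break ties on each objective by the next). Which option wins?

P5

First minimize tuition: best is 11, kept {P5, P9}.
Then minimize duration: best is 4, kept {P5}.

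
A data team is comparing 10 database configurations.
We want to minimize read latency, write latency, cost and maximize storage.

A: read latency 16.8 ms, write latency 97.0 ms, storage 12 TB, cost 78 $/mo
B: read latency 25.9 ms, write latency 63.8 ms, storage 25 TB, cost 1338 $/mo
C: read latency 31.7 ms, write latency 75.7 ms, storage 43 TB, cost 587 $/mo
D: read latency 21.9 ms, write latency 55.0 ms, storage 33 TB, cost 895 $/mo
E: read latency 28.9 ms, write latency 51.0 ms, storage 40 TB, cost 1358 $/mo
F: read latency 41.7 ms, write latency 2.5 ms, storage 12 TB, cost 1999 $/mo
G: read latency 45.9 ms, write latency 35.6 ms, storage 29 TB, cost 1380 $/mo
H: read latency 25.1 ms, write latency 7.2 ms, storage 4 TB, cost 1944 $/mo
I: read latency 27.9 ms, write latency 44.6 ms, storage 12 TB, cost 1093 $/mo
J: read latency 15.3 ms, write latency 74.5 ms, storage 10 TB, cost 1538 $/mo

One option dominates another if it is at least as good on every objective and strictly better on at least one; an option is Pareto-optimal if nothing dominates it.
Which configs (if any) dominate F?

none

A: worse on write latency (97.0 vs 2.5).
B: worse on write latency (63.8 vs 2.5).
C: worse on write latency (75.7 vs 2.5).
D: worse on write latency (55.0 vs 2.5).
E: worse on write latency (51.0 vs 2.5).
G: worse on read latency (45.9 vs 41.7).
H: worse on write latency (7.2 vs 2.5).
I: worse on write latency (44.6 vs 2.5).
J: worse on write latency (74.5 vs 2.5).
No option dominates F.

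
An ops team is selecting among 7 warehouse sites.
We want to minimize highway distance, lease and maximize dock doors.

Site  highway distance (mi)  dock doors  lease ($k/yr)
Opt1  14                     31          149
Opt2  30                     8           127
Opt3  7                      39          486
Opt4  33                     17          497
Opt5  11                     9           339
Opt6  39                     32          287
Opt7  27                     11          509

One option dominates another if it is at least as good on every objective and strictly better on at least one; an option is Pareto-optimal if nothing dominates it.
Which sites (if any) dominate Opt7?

Opt1, Opt3

Opt1: highway distance 14≤27, dock doors 31≥11, lease 149≤509 — dominates Opt7.
Opt3: highway distance 7≤27, dock doors 39≥11, lease 486≤509 — dominates Opt7.
Others (Opt2, Opt4, Opt5, Opt6) are each worse than Opt7 on at least one objective.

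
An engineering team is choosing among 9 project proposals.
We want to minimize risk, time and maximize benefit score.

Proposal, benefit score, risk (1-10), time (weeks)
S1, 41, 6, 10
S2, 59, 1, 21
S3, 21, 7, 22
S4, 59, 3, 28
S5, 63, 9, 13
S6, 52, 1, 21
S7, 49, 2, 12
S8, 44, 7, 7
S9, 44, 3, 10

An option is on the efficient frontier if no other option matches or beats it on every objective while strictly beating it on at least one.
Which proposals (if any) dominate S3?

S1, S2, S6, S7, S8, S9

S1: benefit score 41≥21, risk 6≤7, time 10≤22 — dominates S3.
S2: benefit score 59≥21, risk 1≤7, time 21≤22 — dominates S3.
S6: benefit score 52≥21, risk 1≤7, time 21≤22 — dominates S3.
S7: benefit score 49≥21, risk 2≤7, time 12≤22 — dominates S3.
S8: benefit score 44≥21, risk 7≤7, time 7≤22 — dominates S3.
S9: benefit score 44≥21, risk 3≤7, time 10≤22 — dominates S3.
Others (S4, S5) are each worse than S3 on at least one objective.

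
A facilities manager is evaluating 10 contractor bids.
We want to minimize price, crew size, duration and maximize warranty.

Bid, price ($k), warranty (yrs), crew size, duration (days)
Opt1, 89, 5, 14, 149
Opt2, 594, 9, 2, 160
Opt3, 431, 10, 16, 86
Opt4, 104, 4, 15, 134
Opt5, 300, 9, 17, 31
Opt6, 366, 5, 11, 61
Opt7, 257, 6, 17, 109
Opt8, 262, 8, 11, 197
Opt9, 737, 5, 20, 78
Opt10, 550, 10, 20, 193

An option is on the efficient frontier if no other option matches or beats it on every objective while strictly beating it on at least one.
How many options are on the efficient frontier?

8

Opt1: not dominated (best price).
Opt2: not dominated (best crew size).
Opt3: not dominated.
Opt4: not dominated.
Opt5: not dominated (best duration).
Opt6: not dominated.
Opt7: not dominated.
Opt8: not dominated.
Opt9: dominated by Opt5 (price 300≤737, warranty 9≥5, crew size 17≤20, duration 31≤78).
Opt10: dominated by Opt3 (price 431≤550, warranty 10≥10, crew size 16≤20, duration 86≤193).
Pareto-optimal: Opt1, Opt2, Opt3, Opt4, Opt5, Opt6, Opt7, Opt8 → 8.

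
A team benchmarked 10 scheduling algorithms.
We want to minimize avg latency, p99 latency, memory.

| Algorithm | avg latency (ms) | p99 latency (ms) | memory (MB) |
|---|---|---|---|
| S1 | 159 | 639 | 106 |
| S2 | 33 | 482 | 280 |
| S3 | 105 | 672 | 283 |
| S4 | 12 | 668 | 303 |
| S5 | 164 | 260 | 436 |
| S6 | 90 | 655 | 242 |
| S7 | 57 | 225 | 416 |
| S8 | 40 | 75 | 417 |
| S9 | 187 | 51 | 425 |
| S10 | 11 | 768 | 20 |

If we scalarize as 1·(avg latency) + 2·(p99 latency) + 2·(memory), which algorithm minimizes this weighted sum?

S1: 1·159 + 2·639 + 2·106 = 1649
S2: 1·33 + 2·482 + 2·280 = 1557
S3: 1·105 + 2·672 + 2·283 = 2015
S4: 1·12 + 2·668 + 2·303 = 1954
S5: 1·164 + 2·260 + 2·436 = 1556
S6: 1·90 + 2·655 + 2·242 = 1884
S7: 1·57 + 2·225 + 2·416 = 1339
S8: 1·40 + 2·75 + 2·417 = 1024
S9: 1·187 + 2·51 + 2·425 = 1139
S10: 1·11 + 2·768 + 2·20 = 1587
Lowest: S8 at 1024.

S8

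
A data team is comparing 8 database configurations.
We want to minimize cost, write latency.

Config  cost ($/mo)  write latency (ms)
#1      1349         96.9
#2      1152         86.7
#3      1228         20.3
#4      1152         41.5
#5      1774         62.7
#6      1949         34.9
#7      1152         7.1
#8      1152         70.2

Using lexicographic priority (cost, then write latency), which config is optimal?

First minimize cost: best is 1152, kept {#2, #4, #7, #8}.
Then minimize write latency: best is 7.1, kept {#7}.

#7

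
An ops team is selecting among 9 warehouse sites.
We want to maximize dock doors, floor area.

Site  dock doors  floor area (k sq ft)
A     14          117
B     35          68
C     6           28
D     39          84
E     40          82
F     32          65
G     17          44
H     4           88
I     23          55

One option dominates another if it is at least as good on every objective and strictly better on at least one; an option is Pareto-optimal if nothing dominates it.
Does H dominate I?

H vs I: H is worse on dock doors (4 vs 23), so it does not dominate I.

No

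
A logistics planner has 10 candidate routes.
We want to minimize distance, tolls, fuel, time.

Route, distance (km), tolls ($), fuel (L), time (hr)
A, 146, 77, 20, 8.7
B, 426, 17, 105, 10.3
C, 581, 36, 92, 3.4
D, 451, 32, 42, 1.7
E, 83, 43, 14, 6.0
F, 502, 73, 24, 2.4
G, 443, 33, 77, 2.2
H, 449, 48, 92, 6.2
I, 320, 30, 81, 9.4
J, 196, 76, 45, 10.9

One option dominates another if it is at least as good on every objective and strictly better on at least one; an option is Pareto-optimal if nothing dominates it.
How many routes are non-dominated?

6

A: dominated by E (distance 83≤146, tolls 43≤77, fuel 14≤20, time 6.0≤8.7).
B: not dominated (best tolls).
C: dominated by D (distance 451≤581, tolls 32≤36, fuel 42≤92, time 1.7≤3.4).
D: not dominated (best time).
E: not dominated (best distance).
F: not dominated.
G: not dominated.
H: dominated by E (distance 83≤449, tolls 43≤48, fuel 14≤92, time 6.0≤6.2).
I: not dominated.
J: dominated by E (distance 83≤196, tolls 43≤76, fuel 14≤45, time 6.0≤10.9).
Pareto-optimal: B, D, E, F, G, I → 6.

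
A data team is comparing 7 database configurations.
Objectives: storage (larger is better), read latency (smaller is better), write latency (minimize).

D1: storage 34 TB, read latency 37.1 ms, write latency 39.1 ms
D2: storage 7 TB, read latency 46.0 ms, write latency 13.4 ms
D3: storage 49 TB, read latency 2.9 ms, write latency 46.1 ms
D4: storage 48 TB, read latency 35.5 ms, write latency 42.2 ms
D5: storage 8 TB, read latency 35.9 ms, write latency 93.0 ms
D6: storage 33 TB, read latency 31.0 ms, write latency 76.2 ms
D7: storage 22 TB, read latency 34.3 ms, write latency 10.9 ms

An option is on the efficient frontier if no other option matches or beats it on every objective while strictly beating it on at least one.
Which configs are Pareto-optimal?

D1: not dominated.
D2: dominated by D7 (storage 22≥7, read latency 34.3≤46.0, write latency 10.9≤13.4).
D3: not dominated (best storage).
D4: not dominated.
D5: dominated by D3 (storage 49≥8, read latency 2.9≤35.9, write latency 46.1≤93.0).
D6: dominated by D3 (storage 49≥33, read latency 2.9≤31.0, write latency 46.1≤76.2).
D7: not dominated (best write latency).

D1, D3, D4, D7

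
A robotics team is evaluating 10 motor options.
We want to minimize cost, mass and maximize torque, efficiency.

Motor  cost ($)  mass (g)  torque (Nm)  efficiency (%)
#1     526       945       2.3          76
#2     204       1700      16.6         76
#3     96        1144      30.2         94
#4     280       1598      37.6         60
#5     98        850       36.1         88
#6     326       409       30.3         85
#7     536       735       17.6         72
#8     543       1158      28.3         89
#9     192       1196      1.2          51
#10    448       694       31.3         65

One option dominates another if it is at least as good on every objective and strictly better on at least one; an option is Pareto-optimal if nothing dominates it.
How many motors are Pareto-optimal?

#1: dominated by #5 (cost 98≤526, mass 850≤945, torque 36.1≥2.3, efficiency 88≥76).
#2: dominated by #3 (cost 96≤204, mass 1144≤1700, torque 30.2≥16.6, efficiency 94≥76).
#3: not dominated (best cost).
#4: not dominated (best torque).
#5: not dominated.
#6: not dominated (best mass).
#7: dominated by #6 (cost 326≤536, mass 409≤735, torque 30.3≥17.6, efficiency 85≥72).
#8: dominated by #3 (cost 96≤543, mass 1144≤1158, torque 30.2≥28.3, efficiency 94≥89).
#9: dominated by #3 (cost 96≤192, mass 1144≤1196, torque 30.2≥1.2, efficiency 94≥51).
#10: not dominated.
Pareto-optimal: #3, #4, #5, #6, #10 → 5.

5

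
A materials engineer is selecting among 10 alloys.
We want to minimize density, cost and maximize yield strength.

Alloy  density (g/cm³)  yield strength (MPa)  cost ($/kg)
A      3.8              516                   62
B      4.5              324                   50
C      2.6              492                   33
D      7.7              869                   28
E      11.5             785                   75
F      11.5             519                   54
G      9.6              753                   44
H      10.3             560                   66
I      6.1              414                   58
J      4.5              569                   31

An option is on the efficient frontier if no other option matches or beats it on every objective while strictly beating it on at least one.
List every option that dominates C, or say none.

none

A: worse on density (3.8 vs 2.6).
B: worse on density (4.5 vs 2.6).
D: worse on density (7.7 vs 2.6).
E: worse on density (11.5 vs 2.6).
F: worse on density (11.5 vs 2.6).
G: worse on density (9.6 vs 2.6).
H: worse on density (10.3 vs 2.6).
I: worse on density (6.1 vs 2.6).
J: worse on density (4.5 vs 2.6).
No option dominates C.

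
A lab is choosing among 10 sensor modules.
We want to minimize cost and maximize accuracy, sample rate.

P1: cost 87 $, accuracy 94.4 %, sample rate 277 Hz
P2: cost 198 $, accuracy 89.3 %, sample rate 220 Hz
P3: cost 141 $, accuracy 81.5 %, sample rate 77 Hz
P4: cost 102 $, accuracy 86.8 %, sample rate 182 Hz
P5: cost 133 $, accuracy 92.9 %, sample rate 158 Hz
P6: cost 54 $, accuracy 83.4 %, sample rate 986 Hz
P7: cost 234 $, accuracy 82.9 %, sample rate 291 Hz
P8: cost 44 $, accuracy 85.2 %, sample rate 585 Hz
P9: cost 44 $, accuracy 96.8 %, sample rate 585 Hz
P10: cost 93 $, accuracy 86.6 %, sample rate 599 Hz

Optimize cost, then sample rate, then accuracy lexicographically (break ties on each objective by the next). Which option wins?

P9

First minimize cost: best is 44, kept {P8, P9}.
Then maximize sample rate: best is 585, kept {P8, P9}.
Then maximize accuracy: best is 96.8, kept {P9}.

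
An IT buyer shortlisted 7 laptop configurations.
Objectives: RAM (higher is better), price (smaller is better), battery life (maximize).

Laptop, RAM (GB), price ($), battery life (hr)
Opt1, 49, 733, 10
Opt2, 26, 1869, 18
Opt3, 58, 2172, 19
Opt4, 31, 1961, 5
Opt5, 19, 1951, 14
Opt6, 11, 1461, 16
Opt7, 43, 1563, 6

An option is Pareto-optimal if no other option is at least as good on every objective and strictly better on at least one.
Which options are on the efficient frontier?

Opt1, Opt2, Opt3, Opt6

Opt1: not dominated (best price).
Opt2: not dominated.
Opt3: not dominated (best RAM).
Opt4: dominated by Opt1 (RAM 49≥31, price 733≤1961, battery life 10≥5).
Opt5: dominated by Opt2 (RAM 26≥19, price 1869≤1951, battery life 18≥14).
Opt6: not dominated.
Opt7: dominated by Opt1 (RAM 49≥43, price 733≤1563, battery life 10≥6).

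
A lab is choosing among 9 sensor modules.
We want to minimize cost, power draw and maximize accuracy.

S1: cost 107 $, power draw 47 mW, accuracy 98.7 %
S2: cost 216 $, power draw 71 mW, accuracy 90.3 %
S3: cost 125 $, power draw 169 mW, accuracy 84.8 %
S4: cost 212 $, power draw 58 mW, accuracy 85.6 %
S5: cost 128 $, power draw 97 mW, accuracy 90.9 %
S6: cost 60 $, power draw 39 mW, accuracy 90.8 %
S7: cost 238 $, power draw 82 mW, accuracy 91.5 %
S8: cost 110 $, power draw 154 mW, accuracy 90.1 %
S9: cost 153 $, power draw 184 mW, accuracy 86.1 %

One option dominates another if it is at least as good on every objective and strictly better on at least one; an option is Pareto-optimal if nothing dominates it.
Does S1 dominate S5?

Yes

S1 vs S5: cost 107≤128, power draw 47≤97, accuracy 98.7≥90.9 — S1 is at least as good on every objective with at least one strict improvement.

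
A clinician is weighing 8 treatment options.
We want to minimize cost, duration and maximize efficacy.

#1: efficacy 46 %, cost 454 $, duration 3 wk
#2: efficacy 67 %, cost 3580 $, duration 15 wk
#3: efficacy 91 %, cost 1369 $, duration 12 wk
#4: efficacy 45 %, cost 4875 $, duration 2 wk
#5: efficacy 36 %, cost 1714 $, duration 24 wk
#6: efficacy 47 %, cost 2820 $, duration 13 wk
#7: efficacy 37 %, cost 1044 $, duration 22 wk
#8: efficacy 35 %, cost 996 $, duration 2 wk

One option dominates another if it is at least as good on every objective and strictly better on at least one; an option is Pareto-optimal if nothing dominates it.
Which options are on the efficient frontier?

#1, #3, #4, #8

#1: not dominated (best cost).
#2: dominated by #3 (efficacy 91≥67, cost 1369≤3580, duration 12≤15).
#3: not dominated (best efficacy).
#4: not dominated.
#5: dominated by #1 (efficacy 46≥36, cost 454≤1714, duration 3≤24).
#6: dominated by #3 (efficacy 91≥47, cost 1369≤2820, duration 12≤13).
#7: dominated by #1 (efficacy 46≥37, cost 454≤1044, duration 3≤22).
#8: not dominated.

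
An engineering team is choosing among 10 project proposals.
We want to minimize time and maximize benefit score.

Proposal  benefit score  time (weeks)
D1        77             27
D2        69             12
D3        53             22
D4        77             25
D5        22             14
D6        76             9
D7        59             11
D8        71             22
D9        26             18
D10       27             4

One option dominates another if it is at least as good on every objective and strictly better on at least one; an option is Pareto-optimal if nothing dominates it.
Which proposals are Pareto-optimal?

D4, D6, D10

D1: dominated by D4 (benefit score 77≥77, time 25≤27).
D2: dominated by D6 (benefit score 76≥69, time 9≤12).
D3: dominated by D2 (benefit score 69≥53, time 12≤22).
D4: not dominated.
D5: dominated by D2 (benefit score 69≥22, time 12≤14).
D6: not dominated.
D7: dominated by D6 (benefit score 76≥59, time 9≤11).
D8: dominated by D6 (benefit score 76≥71, time 9≤22).
D9: dominated by D2 (benefit score 69≥26, time 12≤18).
D10: not dominated (best time).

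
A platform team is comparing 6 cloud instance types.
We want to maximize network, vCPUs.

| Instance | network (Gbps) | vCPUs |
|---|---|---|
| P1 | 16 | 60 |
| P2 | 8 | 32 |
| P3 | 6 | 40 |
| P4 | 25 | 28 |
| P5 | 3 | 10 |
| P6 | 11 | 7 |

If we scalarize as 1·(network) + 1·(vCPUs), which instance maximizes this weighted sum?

P1

P1: 1·16 + 1·60 = 76
P2: 1·8 + 1·32 = 40
P3: 1·6 + 1·40 = 46
P4: 1·25 + 1·28 = 53
P5: 1·3 + 1·10 = 13
P6: 1·11 + 1·7 = 18
Highest: P1 at 76.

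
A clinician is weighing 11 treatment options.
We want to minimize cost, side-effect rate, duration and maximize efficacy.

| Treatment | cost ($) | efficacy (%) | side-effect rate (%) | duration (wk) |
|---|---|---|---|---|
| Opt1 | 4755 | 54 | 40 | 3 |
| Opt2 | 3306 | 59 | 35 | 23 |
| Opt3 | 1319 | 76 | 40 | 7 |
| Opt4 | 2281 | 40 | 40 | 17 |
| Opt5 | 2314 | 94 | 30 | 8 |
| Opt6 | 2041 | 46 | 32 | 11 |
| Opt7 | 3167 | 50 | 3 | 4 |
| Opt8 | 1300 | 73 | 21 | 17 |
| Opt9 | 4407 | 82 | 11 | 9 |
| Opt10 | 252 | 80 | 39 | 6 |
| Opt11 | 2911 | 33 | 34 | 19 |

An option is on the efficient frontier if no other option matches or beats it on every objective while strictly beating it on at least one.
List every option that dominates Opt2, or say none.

Opt5, Opt8

Opt5: cost 2314≤3306, efficacy 94≥59, side-effect rate 30≤35, duration 8≤23 — dominates Opt2.
Opt8: cost 1300≤3306, efficacy 73≥59, side-effect rate 21≤35, duration 17≤23 — dominates Opt2.
Others (Opt1, Opt3, Opt4, Opt6, Opt7, Opt9, Opt10, Opt11) are each worse than Opt2 on at least one objective.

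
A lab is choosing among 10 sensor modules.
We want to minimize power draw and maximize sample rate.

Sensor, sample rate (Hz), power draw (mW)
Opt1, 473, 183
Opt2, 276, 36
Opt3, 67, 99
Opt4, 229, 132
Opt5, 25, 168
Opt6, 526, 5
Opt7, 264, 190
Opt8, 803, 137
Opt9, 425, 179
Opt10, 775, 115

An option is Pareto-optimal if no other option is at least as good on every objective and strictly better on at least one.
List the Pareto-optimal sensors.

Opt1: dominated by Opt6 (sample rate 526≥473, power draw 5≤183).
Opt2: dominated by Opt6 (sample rate 526≥276, power draw 5≤36).
Opt3: dominated by Opt2 (sample rate 276≥67, power draw 36≤99).
Opt4: dominated by Opt2 (sample rate 276≥229, power draw 36≤132).
Opt5: dominated by Opt2 (sample rate 276≥25, power draw 36≤168).
Opt6: not dominated (best power draw).
Opt7: dominated by Opt1 (sample rate 473≥264, power draw 183≤190).
Opt8: not dominated (best sample rate).
Opt9: dominated by Opt6 (sample rate 526≥425, power draw 5≤179).
Opt10: not dominated.

Opt6, Opt8, Opt10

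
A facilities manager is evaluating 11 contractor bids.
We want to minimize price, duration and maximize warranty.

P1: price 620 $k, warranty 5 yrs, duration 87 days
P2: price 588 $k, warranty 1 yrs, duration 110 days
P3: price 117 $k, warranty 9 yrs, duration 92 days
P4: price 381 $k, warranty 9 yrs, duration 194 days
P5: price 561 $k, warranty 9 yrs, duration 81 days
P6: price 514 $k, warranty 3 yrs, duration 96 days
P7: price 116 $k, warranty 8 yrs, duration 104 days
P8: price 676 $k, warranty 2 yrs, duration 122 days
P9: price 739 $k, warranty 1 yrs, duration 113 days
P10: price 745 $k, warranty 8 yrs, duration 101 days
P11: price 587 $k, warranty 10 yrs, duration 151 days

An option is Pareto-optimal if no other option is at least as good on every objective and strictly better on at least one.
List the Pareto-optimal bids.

P1: dominated by P5 (price 561≤620, warranty 9≥5, duration 81≤87).
P2: dominated by P3 (price 117≤588, warranty 9≥1, duration 92≤110).
P3: not dominated.
P4: dominated by P3 (price 117≤381, warranty 9≥9, duration 92≤194).
P5: not dominated (best duration).
P6: dominated by P3 (price 117≤514, warranty 9≥3, duration 92≤96).
P7: not dominated (best price).
P8: dominated by P1 (price 620≤676, warranty 5≥2, duration 87≤122).
P9: dominated by P1 (price 620≤739, warranty 5≥1, duration 87≤113).
P10: dominated by P3 (price 117≤745, warranty 9≥8, duration 92≤101).
P11: not dominated (best warranty).

P3, P5, P7, P11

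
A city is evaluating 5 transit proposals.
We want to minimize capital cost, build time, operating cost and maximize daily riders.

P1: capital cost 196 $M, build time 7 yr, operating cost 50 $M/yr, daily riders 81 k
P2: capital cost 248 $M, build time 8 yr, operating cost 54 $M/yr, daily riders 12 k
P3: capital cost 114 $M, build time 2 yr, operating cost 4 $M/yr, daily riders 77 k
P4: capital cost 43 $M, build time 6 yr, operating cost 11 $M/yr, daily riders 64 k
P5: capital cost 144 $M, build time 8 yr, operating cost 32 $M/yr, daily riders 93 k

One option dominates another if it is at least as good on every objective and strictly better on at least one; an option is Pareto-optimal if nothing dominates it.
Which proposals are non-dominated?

P1, P3, P4, P5

P1: not dominated.
P2: dominated by P1 (capital cost 196≤248, build time 7≤8, operating cost 50≤54, daily riders 81≥12).
P3: not dominated (best build time).
P4: not dominated (best capital cost).
P5: not dominated (best daily riders).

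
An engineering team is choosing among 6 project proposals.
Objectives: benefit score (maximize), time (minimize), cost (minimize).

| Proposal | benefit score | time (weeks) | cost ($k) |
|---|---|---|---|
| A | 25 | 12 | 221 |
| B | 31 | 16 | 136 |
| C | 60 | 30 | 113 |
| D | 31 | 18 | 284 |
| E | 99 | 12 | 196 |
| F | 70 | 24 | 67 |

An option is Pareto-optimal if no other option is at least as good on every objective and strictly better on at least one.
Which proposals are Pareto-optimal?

B, E, F

A: dominated by E (benefit score 99≥25, time 12≤12, cost 196≤221).
B: not dominated.
C: dominated by F (benefit score 70≥60, time 24≤30, cost 67≤113).
D: dominated by B (benefit score 31≥31, time 16≤18, cost 136≤284).
E: not dominated (best benefit score).
F: not dominated (best cost).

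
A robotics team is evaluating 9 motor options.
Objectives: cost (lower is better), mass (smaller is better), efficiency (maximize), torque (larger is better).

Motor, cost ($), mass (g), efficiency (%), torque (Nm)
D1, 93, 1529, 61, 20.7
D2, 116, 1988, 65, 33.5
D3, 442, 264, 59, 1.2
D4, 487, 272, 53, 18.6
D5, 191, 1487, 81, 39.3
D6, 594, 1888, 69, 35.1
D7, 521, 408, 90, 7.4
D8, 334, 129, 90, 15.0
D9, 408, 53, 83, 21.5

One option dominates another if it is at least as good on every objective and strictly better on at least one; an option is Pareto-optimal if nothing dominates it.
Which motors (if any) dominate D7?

D8: cost 334≤521, mass 129≤408, efficiency 90≥90, torque 15.0≥7.4 — dominates D7.
Others (D1, D2, D3, D4, D5, D6, D9) are each worse than D7 on at least one objective.

D8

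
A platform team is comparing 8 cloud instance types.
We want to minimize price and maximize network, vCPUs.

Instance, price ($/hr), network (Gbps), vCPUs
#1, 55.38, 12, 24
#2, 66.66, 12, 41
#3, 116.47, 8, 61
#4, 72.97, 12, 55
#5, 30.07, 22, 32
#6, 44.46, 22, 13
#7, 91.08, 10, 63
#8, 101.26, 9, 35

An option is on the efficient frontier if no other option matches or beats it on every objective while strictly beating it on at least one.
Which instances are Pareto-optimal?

#1: dominated by #5 (price 30.07≤55.38, network 22≥12, vCPUs 32≥24).
#2: not dominated.
#3: dominated by #7 (price 91.08≤116.47, network 10≥8, vCPUs 63≥61).
#4: not dominated.
#5: not dominated (best price).
#6: dominated by #5 (price 30.07≤44.46, network 22≥22, vCPUs 32≥13).
#7: not dominated (best vCPUs).
#8: dominated by #2 (price 66.66≤101.26, network 12≥9, vCPUs 41≥35).

#2, #4, #5, #7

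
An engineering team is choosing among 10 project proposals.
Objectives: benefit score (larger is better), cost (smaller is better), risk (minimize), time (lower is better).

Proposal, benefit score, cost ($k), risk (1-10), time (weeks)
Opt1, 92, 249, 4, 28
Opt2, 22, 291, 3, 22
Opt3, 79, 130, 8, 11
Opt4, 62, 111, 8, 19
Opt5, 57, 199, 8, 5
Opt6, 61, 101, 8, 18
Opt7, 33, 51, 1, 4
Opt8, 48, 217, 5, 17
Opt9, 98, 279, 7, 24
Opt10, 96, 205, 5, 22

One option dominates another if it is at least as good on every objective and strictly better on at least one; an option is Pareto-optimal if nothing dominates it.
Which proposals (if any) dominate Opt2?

Opt7

Opt7: benefit score 33≥22, cost 51≤291, risk 1≤3, time 4≤22 — dominates Opt2.
Others (Opt1, Opt3, Opt4, Opt5, Opt6, Opt8, Opt9, Opt10) are each worse than Opt2 on at least one objective.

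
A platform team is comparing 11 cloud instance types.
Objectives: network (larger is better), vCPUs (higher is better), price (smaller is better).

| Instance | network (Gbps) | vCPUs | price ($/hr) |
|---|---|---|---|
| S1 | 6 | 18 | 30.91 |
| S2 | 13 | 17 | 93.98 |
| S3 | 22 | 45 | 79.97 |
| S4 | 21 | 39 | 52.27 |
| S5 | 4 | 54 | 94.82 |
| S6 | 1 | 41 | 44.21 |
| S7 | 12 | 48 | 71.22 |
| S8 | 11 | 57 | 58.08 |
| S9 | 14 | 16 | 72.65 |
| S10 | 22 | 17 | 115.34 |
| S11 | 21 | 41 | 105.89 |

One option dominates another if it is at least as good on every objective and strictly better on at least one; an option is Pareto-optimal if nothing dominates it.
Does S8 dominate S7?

No

S8 vs S7: S8 is worse on network (11 vs 12), so it does not dominate S7.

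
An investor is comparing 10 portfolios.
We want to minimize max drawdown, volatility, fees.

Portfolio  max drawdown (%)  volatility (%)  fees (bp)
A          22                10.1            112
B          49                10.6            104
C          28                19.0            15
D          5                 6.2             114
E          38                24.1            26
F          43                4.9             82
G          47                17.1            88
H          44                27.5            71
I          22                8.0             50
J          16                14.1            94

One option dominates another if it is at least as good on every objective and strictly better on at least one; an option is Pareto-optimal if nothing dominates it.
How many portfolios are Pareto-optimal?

5

A: dominated by I (max drawdown 22≤22, volatility 8.0≤10.1, fees 50≤112).
B: dominated by F (max drawdown 43≤49, volatility 4.9≤10.6, fees 82≤104).
C: not dominated (best fees).
D: not dominated (best max drawdown).
E: dominated by C (max drawdown 28≤38, volatility 19.0≤24.1, fees 15≤26).
F: not dominated (best volatility).
G: dominated by F (max drawdown 43≤47, volatility 4.9≤17.1, fees 82≤88).
H: dominated by C (max drawdown 28≤44, volatility 19.0≤27.5, fees 15≤71).
I: not dominated.
J: not dominated.
Pareto-optimal: C, D, F, I, J → 5.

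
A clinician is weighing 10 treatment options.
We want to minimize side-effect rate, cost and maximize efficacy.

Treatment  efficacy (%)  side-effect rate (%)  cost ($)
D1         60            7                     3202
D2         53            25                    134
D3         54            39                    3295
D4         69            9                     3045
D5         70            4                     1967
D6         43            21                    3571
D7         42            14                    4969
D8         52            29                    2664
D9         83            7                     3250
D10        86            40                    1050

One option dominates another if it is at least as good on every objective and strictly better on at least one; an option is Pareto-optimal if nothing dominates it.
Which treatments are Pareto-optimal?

D1: dominated by D5 (efficacy 70≥60, side-effect rate 4≤7, cost 1967≤3202).
D2: not dominated (best cost).
D3: dominated by D1 (efficacy 60≥54, side-effect rate 7≤39, cost 3202≤3295).
D4: dominated by D5 (efficacy 70≥69, side-effect rate 4≤9, cost 1967≤3045).
D5: not dominated (best side-effect rate).
D6: dominated by D1 (efficacy 60≥43, side-effect rate 7≤21, cost 3202≤3571).
D7: dominated by D1 (efficacy 60≥42, side-effect rate 7≤14, cost 3202≤4969).
D8: dominated by D2 (efficacy 53≥52, side-effect rate 25≤29, cost 134≤2664).
D9: not dominated.
D10: not dominated (best efficacy).

D2, D5, D9, D10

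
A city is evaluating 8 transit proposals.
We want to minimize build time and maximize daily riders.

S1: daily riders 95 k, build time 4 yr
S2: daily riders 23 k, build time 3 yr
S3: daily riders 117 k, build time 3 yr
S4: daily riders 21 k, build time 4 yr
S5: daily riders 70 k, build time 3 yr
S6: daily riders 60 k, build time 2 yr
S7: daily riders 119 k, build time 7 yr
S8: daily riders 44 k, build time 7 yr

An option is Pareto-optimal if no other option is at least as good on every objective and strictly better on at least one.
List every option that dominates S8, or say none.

S1, S3, S5, S6, S7

S1: daily riders 95≥44, build time 4≤7 — dominates S8.
S3: daily riders 117≥44, build time 3≤7 — dominates S8.
S5: daily riders 70≥44, build time 3≤7 — dominates S8.
S6: daily riders 60≥44, build time 2≤7 — dominates S8.
S7: daily riders 119≥44, build time 7≤7 — dominates S8.
Others (S2, S4) are each worse than S8 on at least one objective.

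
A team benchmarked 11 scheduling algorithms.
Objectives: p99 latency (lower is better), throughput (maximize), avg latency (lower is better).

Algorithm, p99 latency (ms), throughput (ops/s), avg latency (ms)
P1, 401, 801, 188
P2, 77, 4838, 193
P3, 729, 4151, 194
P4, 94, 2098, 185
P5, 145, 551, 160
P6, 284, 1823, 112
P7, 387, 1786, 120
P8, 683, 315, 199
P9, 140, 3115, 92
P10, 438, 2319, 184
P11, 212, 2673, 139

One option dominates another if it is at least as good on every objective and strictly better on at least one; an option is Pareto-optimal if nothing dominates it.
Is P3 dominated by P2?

P2 vs P3: p99 latency 77≤729, throughput 4838≥4151, avg latency 193≤194 — P2 is at least as good on every objective with at least one strict improvement.

Yes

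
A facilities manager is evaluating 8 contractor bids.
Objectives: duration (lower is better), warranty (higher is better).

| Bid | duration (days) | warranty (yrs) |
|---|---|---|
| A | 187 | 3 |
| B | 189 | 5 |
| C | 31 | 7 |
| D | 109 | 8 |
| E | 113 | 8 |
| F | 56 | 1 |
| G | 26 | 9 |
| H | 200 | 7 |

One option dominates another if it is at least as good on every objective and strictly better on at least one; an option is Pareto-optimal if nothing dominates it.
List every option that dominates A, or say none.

C: duration 31≤187, warranty 7≥3 — dominates A.
D: duration 109≤187, warranty 8≥3 — dominates A.
E: duration 113≤187, warranty 8≥3 — dominates A.
G: duration 26≤187, warranty 9≥3 — dominates A.
Others (B, F, H) are each worse than A on at least one objective.

C, D, E, G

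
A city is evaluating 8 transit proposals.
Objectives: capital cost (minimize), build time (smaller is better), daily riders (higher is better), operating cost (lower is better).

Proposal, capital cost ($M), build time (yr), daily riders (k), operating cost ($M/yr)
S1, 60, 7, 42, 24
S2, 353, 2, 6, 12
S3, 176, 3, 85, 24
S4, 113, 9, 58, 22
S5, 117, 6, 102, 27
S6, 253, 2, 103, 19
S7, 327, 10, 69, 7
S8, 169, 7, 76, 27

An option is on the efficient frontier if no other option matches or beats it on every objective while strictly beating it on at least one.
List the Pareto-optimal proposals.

S1: not dominated (best capital cost).
S2: not dominated.
S3: not dominated.
S4: not dominated.
S5: not dominated.
S6: not dominated (best daily riders).
S7: not dominated (best operating cost).
S8: dominated by S5 (capital cost 117≤169, build time 6≤7, daily riders 102≥76, operating cost 27≤27).

S1, S2, S3, S4, S5, S6, S7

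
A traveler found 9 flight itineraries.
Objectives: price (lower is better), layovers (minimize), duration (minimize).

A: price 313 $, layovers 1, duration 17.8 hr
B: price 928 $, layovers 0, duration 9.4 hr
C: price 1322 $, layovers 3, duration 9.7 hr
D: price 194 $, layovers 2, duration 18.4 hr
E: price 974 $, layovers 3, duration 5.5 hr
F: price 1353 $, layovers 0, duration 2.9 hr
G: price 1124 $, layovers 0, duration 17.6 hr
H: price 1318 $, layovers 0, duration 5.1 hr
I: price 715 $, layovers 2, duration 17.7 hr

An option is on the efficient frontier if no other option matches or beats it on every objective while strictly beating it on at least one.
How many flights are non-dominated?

A: not dominated.
B: not dominated.
C: dominated by B (price 928≤1322, layovers 0≤3, duration 9.4≤9.7).
D: not dominated (best price).
E: not dominated.
F: not dominated (best duration).
G: dominated by B (price 928≤1124, layovers 0≤0, duration 9.4≤17.6).
H: not dominated.
I: not dominated.
Pareto-optimal: A, B, D, E, F, H, I → 7.

7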